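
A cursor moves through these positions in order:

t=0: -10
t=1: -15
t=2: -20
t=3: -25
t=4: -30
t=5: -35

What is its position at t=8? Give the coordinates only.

The position changes by -5 every step.
step 6: -35 − 5 → -40
step 7: -40 − 5 → -45
step 8: -45 − 5 → -50

-50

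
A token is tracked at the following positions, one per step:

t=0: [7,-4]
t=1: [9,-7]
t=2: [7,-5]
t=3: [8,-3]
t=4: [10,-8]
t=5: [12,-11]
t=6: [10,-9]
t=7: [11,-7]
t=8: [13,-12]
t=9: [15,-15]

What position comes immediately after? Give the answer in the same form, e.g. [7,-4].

[13,-13]

The moves between consecutive positions are [+2,-3], [-2,+2], [+1,+2], [+2,-5], [+2,-3], [-2,+2], [+1,+2], [+2,-5], [+2,-3]; they repeat the 4-cycle [[+2,-3], [-2,+2], [+1,+2], [+2,-5]].
step 10: apply [-2,+2] → [13,-13]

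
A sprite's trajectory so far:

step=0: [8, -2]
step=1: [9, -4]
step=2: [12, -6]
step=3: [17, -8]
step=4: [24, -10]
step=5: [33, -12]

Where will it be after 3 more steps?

[72, -18]

Taking differences between consecutive positions: [+1, -2], [+3, -2], [+5, -2], [+7, -2], [+9, -2]. These grow by [+2, +0] each step.
step 6: [33, -12] + [+11, -2] → [44, -14]
step 7: [44, -14] + [+13, -2] → [57, -16]
step 8: [57, -16] + [+15, -2] → [72, -18]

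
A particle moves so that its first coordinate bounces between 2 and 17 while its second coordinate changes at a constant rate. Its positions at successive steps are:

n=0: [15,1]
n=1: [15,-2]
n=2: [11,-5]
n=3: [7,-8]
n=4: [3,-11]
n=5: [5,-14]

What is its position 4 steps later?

The first coordinate reflects between 2 and 17, moving 4 per step.
  step 6: 5 → 9
  step 7: 9 → 13
  step 8: 13 → 17
  step 9: 17 → 13
The second coordinate changes by -3 each step: at step 9 it is -26.

[13,-26]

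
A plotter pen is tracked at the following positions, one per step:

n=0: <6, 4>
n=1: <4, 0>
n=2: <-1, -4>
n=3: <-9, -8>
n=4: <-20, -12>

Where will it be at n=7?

Taking differences between consecutive positions: <-2, -4>, <-5, -4>, <-8, -4>, <-11, -4>. These grow by <-3, +0> each step.
step 5: <-20, -12> + <-14, -4> → <-34, -16>
step 6: <-34, -16> + <-17, -4> → <-51, -20>
step 7: <-51, -20> + <-20, -4> → <-71, -24>

<-71, -24>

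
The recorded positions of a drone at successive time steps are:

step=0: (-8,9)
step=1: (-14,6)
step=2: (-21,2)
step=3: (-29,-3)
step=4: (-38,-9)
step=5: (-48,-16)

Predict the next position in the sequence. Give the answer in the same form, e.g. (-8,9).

Taking differences between consecutive positions: (-6,-3), (-7,-4), (-8,-5), (-9,-6), (-10,-7). These grow by (-1,-1) each step.
step 6: (-48,-16) + (-11,-8) → (-59,-24)

(-59,-24)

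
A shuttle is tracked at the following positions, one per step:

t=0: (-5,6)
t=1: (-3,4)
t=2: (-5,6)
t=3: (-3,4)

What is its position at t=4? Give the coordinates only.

(-5,6)

Consecutive displacements (+2,-2), (-2,+2), (+2,-2) scale by a factor of -1 each step.
step 4: (-3,4) + (-2,+2) → (-5,6)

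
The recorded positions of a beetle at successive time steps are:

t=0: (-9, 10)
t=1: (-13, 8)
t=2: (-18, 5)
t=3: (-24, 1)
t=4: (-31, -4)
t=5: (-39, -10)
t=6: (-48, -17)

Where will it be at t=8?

(-69, -34)

Successive displacements: (-4, -2), (-5, -3), (-6, -4), (-7, -5), (-8, -6), (-9, -7) — each changes by (-1, -1).
step 7: (-48, -17) + (-10, -8) → (-58, -25)
step 8: (-58, -25) + (-11, -9) → (-69, -34)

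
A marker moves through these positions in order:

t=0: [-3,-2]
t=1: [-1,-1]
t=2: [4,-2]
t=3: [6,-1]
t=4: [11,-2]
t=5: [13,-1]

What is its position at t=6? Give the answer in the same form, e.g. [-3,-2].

The moves between consecutive positions are [+2,+1], [+5,-1], [+2,+1], [+5,-1], [+2,+1]; they repeat the 2-cycle [[+2,+1], [+5,-1]].
step 6: apply [+5,-1] → [18,-2]

[18,-2]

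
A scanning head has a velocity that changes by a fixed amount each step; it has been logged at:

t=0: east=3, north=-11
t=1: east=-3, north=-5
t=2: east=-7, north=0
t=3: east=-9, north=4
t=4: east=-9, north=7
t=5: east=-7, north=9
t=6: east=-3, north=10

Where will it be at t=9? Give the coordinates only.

Successive displacements: (-6, +6), (-4, +5), (-2, +4), (+0, +3), (+2, +2), (+4, +1) — each changes by (+2, -1).
step 7: east=-3, north=10 + (+6, +0) → east=3, north=10
step 8: east=3, north=10 + (+8, -1) → east=11, north=9
step 9: east=11, north=9 + (+10, -2) → east=21, north=7

east=21, north=7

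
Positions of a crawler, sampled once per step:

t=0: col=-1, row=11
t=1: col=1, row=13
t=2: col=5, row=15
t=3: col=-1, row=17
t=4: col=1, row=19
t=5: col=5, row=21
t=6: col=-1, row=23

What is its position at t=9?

col=-1, row=29

Col: cycles through -1, 1, 5 every 3 steps. Step 9 lands at position 0 of the cycle → -1.
Row: linear, +2 per step → 29 at step 9.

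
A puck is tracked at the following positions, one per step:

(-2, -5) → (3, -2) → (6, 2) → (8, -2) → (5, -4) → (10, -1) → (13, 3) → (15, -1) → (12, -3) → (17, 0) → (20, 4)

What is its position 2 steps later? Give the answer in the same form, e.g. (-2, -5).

The moves between consecutive positions are (+5, +3), (+3, +4), (+2, -4), (-3, -2), (+5, +3), (+3, +4), (+2, -4), (-3, -2), (+5, +3), (+3, +4); they repeat the 4-cycle [(+5, +3), (+3, +4), (+2, -4), (-3, -2)].
step 11: apply (+2, -4) → (22, 0)
step 12: apply (-3, -2) → (19, -2)

(19, -2)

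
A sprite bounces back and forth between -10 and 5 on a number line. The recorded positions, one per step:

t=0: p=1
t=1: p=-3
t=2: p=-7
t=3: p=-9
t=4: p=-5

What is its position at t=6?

p=3

The value travels 4 per step and bounces off the walls at -10 and 5.
  step 5: -5 → -1
  step 6: -1 → 3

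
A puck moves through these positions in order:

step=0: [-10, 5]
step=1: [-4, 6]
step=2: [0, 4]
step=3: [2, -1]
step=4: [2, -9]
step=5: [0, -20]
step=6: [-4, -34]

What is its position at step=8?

[-18, -71]

Successive displacements: [+6, +1], [+4, -2], [+2, -5], [+0, -8], [-2, -11], [-4, -14] — each changes by [-2, -3].
step 7: [-4, -34] + [-6, -17] → [-10, -51]
step 8: [-10, -51] + [-8, -20] → [-18, -71]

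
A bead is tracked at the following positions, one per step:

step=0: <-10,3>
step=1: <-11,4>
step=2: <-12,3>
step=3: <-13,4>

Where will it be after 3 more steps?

<-16,3>

The first coordinate changes by -1 each step, so at step 6 it is -10 + 6·(-1) = -16.
The second coordinate repeats the cycle [3, 4] with period 2; step 6 mod 2 = 0, giving 3.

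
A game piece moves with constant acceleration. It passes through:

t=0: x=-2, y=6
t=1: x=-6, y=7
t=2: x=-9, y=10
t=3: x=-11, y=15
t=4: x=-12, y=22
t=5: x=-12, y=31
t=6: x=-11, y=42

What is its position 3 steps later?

x=-2, y=87

Successive displacements: (-4, +1), (-3, +3), (-2, +5), (-1, +7), (+0, +9), (+1, +11) — each changes by (+1, +2).
step 7: x=-11, y=42 + (+2, +13) → x=-9, y=55
step 8: x=-9, y=55 + (+3, +15) → x=-6, y=70
step 9: x=-6, y=70 + (+4, +17) → x=-2, y=87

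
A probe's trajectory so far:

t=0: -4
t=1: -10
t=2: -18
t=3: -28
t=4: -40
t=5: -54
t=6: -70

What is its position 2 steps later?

-108

Successive displacements: -6, -8, -10, -12, -14, -16 — each changes by -2.
step 7: -70 − 18 → -88
step 8: -88 − 20 → -108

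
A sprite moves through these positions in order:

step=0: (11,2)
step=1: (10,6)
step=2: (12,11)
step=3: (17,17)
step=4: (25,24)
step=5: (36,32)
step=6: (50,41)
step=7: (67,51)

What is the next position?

Taking differences between consecutive positions: (-1,+4), (+2,+5), (+5,+6), (+8,+7), (+11,+8), (+14,+9), (+17,+10). These grow by (+3,+1) each step.
step 8: (67,51) + (+20,+11) → (87,62)

(87,62)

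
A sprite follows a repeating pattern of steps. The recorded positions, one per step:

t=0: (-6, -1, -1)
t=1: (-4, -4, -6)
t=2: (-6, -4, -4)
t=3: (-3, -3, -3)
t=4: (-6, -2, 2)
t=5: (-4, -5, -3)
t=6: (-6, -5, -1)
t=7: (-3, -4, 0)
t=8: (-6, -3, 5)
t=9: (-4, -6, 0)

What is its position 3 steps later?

The moves between consecutive positions are (+2, -3, -5), (-2, +0, +2), (+3, +1, +1), (-3, +1, +5), (+2, -3, -5), (-2, +0, +2), (+3, +1, +1), (-3, +1, +5), (+2, -3, -5); they repeat the 4-cycle [(+2, -3, -5), (-2, +0, +2), (+3, +1, +1), (-3, +1, +5)].
step 10: apply (-2, +0, +2) → (-6, -6, 2)
step 11: apply (+3, +1, +1) → (-3, -5, 3)
step 12: apply (-3, +1, +5) → (-6, -4, 8)

(-6, -4, 8)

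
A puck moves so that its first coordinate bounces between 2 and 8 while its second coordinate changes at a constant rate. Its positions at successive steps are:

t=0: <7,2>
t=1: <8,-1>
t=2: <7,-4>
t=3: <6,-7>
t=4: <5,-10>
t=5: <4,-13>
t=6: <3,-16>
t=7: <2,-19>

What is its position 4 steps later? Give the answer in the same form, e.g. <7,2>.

The first coordinate travels 1 per step and bounces off the walls at 2 and 8.
  step 8: 2 → 3
  step 9: 3 → 4
  step 10: 4 → 5
  step 11: 5 → 6
The second coordinate changes by -3 each step: at step 11 it is -31.

<6,-31>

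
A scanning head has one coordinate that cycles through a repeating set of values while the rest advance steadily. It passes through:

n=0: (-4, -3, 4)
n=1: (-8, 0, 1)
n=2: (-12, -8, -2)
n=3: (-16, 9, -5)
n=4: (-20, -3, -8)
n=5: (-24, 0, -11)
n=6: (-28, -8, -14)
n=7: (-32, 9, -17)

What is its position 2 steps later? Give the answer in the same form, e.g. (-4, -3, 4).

(-40, 0, -23)

First: linear, -4 per step → -40 at step 9.
Second: cycles through -3, 0, -8, 9 every 4 steps. Step 9 lands at position 1 of the cycle → 0.
Third: linear, -3 per step → -23 at step 9.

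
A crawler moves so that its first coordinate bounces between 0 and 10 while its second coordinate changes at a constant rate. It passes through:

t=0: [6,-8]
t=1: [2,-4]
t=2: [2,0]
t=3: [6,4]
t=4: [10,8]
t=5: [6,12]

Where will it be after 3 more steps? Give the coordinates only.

[6,24]

The first coordinate reflects between 0 and 10, moving 4 per step.
  step 6: 6 → 2
  step 7: 2 → 2
  step 8: 2 → 6
The second coordinate changes by +4 each step: at step 8 it is 24.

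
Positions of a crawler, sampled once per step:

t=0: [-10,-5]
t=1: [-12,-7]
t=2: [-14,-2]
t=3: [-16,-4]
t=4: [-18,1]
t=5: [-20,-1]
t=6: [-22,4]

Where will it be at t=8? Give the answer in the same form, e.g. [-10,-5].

[-26,7]

Step-to-step displacements: [-2,-2], [-2,+5], [-2,-2], [-2,+5], [-2,-2], [-2,+5] — a repeating cycle of length 2.
step 7: apply [-2,-2] → [-24,2]
step 8: apply [-2,+5] → [-26,7]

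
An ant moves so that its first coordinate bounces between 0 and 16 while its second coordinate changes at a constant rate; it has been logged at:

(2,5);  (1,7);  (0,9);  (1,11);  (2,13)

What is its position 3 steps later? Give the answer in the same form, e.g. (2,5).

(5,19)

The first coordinate travels 1 per step and bounces off the walls at 0 and 16.
  step 5: 2 → 3
  step 6: 3 → 4
  step 7: 4 → 5
The second coordinate changes by +2 each step: at step 7 it is 19.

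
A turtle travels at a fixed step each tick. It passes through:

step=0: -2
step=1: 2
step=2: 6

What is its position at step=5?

Constant displacement of +4 per step.
step 3: 6 + 4 → 10
step 4: 10 + 4 → 14
step 5: 14 + 4 → 18

18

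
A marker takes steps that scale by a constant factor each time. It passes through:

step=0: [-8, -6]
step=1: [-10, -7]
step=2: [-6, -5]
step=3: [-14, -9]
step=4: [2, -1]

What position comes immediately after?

Step-to-step displacements: [-2, -1], [+4, +2], [-8, -4], [+16, +8]; each is -2× the previous.
step 5: [2, -1] + [-32, -16] → [-30, -17]

[-30, -17]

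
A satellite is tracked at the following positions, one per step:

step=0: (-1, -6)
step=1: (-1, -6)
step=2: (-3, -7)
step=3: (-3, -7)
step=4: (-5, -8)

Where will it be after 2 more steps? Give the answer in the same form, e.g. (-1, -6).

(-7, -9)

Differencing gives (+0, +0), (-2, -1), (+0, +0), (-2, -1). This is the pattern (+0, +0), (-2, -1) repeated.
step 5: apply (+0, +0) → (-5, -8)
step 6: apply (-2, -1) → (-7, -9)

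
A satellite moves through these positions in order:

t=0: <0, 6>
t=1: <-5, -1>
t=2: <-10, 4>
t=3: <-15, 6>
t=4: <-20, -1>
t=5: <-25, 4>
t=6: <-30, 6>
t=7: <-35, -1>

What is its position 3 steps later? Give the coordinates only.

First: linear, -5 per step → -50 at step 10.
Second: cycles through 6, -1, 4 every 3 steps. Step 10 lands at position 1 of the cycle → -1.

<-50, -1>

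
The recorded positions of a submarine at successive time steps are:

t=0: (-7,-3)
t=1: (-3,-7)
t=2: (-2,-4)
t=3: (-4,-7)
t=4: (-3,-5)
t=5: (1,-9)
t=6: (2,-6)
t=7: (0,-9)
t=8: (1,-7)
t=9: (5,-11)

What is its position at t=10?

(6,-8)

The moves between consecutive positions are (+4,-4), (+1,+3), (-2,-3), (+1,+2), (+4,-4), (+1,+3), (-2,-3), (+1,+2), (+4,-4); they repeat the 4-cycle [(+4,-4), (+1,+3), (-2,-3), (+1,+2)].
step 10: apply (+1,+3) → (6,-8)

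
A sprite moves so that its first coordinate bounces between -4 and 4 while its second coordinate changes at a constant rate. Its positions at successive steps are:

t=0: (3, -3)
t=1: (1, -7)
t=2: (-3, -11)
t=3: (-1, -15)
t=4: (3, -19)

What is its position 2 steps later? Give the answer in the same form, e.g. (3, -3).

(-3, -27)

The first coordinate reflects between -4 and 4, moving 4 per step.
  step 5: 3 → 1
  step 6: 1 → -3
The second coordinate changes by -4 each step: at step 6 it is -27.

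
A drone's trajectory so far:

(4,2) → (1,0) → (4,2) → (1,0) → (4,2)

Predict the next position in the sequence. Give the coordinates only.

(1,0)

The jumps are (-3,-2), (+3,+2), (-3,-2), (+3,+2) — a geometric progression with ratio -1.
step 5: (4,2) + (-3,-2) → (1,0)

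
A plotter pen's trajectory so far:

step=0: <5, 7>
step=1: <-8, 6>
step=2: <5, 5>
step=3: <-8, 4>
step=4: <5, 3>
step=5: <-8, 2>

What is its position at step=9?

First: cycles through 5, -8 every 2 steps. Step 9 lands at position 1 of the cycle → -8.
Second: linear, -1 per step → -2 at step 9.

<-8, -2>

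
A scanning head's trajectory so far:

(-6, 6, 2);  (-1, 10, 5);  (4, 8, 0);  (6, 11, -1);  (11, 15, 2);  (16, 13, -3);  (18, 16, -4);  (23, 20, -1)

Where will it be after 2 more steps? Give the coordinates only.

(30, 21, -7)

Differencing gives (+5, +4, +3), (+5, -2, -5), (+2, +3, -1), (+5, +4, +3), (+5, -2, -5), (+2, +3, -1), (+5, +4, +3). This is the pattern (+5, +4, +3), (+5, -2, -5), (+2, +3, -1) repeated.
step 8: apply (+5, -2, -5) → (28, 18, -6)
step 9: apply (+2, +3, -1) → (30, 21, -7)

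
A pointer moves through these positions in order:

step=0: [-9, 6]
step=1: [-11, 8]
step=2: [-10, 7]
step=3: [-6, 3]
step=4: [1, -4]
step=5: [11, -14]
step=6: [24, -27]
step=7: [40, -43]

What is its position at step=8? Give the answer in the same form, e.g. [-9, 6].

Taking differences between consecutive positions: [-2, +2], [+1, -1], [+4, -4], [+7, -7], [+10, -10], [+13, -13], [+16, -16]. These grow by [+3, -3] each step.
step 8: [40, -43] + [+19, -19] → [59, -62]

[59, -62]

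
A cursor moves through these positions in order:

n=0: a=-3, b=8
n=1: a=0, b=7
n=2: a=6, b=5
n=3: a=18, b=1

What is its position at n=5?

Consecutive displacements (+3,-1), (+6,-2), (+12,-4) scale by a factor of 2 each step.
step 4: a=18, b=1 + (+24,-8) → a=42, b=-7
step 5: a=42, b=-7 + (+48,-16) → a=90, b=-23

a=90, b=-23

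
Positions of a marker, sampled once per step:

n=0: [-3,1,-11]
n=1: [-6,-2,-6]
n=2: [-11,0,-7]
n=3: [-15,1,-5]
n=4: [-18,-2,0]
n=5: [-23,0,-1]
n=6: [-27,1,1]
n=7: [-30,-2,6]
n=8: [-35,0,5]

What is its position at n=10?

The moves between consecutive positions are [-3,-3,+5], [-5,+2,-1], [-4,+1,+2], [-3,-3,+5], [-5,+2,-1], [-4,+1,+2], [-3,-3,+5], [-5,+2,-1]; they repeat the 3-cycle [[-3,-3,+5], [-5,+2,-1], [-4,+1,+2]].
step 9: apply [-4,+1,+2] → [-39,1,7]
step 10: apply [-3,-3,+5] → [-42,-2,12]

[-42,-2,12]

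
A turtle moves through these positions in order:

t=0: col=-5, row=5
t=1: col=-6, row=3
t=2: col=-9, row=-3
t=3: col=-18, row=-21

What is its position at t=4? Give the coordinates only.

col=-45, row=-75

Consecutive displacements (-1, -2), (-3, -6), (-9, -18) scale by a factor of 3 each step.
step 4: col=-18, row=-21 + (-27, -54) → col=-45, row=-75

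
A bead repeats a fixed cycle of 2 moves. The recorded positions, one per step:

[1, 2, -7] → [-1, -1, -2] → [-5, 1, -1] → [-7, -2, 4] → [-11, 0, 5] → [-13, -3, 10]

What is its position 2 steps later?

[-19, -4, 16]

Step-to-step displacements: [-2, -3, +5], [-4, +2, +1], [-2, -3, +5], [-4, +2, +1], [-2, -3, +5] — a repeating cycle of length 2.
step 6: apply [-4, +2, +1] → [-17, -1, 11]
step 7: apply [-2, -3, +5] → [-19, -4, 16]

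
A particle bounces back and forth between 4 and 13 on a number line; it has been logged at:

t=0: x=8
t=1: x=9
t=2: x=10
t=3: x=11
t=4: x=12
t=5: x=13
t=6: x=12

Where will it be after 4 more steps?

x=8

The value reflects between 4 and 13, moving 1 per step.
  step 7: 12 → 11
  step 8: 11 → 10
  step 9: 10 → 9
  step 10: 9 → 8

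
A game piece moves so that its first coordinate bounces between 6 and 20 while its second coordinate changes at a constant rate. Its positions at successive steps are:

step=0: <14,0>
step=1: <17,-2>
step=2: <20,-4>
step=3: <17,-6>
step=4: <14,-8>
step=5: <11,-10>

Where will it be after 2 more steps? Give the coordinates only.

<7,-14>

The first coordinate travels 3 per step and bounces off the walls at 6 and 20.
  step 6: 11 → 8
  step 7: 8 → 7
The second coordinate changes by -2 each step: at step 7 it is -14.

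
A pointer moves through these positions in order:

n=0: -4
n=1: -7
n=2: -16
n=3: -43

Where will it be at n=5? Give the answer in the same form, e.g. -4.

-367

Consecutive displacements -3, -9, -27 scale by a factor of 3 each step.
step 4: -43 − 81 → -124
step 5: -124 − 243 → -367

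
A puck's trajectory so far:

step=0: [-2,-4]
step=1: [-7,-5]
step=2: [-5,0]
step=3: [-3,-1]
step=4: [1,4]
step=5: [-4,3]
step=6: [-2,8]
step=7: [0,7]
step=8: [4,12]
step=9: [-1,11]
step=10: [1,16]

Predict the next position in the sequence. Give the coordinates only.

The moves between consecutive positions are [-5,-1], [+2,+5], [+2,-1], [+4,+5], [-5,-1], [+2,+5], [+2,-1], [+4,+5], [-5,-1], [+2,+5]; they repeat the 4-cycle [[-5,-1], [+2,+5], [+2,-1], [+4,+5]].
step 11: apply [+2,-1] → [3,15]

[3,15]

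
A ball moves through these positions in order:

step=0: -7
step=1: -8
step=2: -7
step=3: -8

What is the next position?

The jumps are -1, +1, -1 — a geometric progression with ratio -1.
step 4: -8 + 1 → -7

-7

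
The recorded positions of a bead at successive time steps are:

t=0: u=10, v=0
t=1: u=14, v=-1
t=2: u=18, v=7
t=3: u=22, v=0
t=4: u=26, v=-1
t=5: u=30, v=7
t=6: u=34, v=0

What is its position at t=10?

The u coordinate changes by +4 each step, so at step 10 it is 10 + 10·(4) = 50.
The v coordinate repeats the cycle [0, -1, 7] with period 3; step 10 mod 3 = 1, giving -1.

u=50, v=-1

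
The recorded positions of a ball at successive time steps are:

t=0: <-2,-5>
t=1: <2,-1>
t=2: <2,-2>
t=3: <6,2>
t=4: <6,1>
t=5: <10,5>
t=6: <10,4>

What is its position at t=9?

Step-to-step displacements: <+4,+4>, <+0,-1>, <+4,+4>, <+0,-1>, <+4,+4>, <+0,-1> — a repeating cycle of length 2.
step 7: apply <+4,+4> → <14,8>
step 8: apply <+0,-1> → <14,7>
step 9: apply <+4,+4> → <18,11>

<18,11>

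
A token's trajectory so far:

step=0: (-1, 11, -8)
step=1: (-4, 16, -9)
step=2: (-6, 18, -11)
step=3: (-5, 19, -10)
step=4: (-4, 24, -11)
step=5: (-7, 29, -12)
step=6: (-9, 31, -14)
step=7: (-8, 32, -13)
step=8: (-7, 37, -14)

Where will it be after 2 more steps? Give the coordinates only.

The moves between consecutive positions are (-3, +5, -1), (-2, +2, -2), (+1, +1, +1), (+1, +5, -1), (-3, +5, -1), (-2, +2, -2), (+1, +1, +1), (+1, +5, -1); they repeat the 4-cycle [(-3, +5, -1), (-2, +2, -2), (+1, +1, +1), (+1, +5, -1)].
step 9: apply (-3, +5, -1) → (-10, 42, -15)
step 10: apply (-2, +2, -2) → (-12, 44, -17)

(-12, 44, -17)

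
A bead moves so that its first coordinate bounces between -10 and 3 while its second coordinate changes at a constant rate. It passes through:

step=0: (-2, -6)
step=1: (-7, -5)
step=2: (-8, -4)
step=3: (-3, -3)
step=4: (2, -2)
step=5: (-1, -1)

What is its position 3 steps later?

(-4, 2)

The first coordinate travels 5 per step and bounces off the walls at -10 and 3.
  step 6: -1 → -6
  step 7: -6 → -9
  step 8: -9 → -4
The second coordinate changes by +1 each step: at step 8 it is 2.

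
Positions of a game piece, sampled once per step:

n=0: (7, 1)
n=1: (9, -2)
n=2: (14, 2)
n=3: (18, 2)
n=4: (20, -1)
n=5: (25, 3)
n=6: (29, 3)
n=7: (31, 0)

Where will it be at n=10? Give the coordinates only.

(42, 1)

Step-to-step displacements: (+2, -3), (+5, +4), (+4, +0), (+2, -3), (+5, +4), (+4, +0), (+2, -3) — a repeating cycle of length 3.
step 8: apply (+5, +4) → (36, 4)
step 9: apply (+4, +0) → (40, 4)
step 10: apply (+2, -3) → (42, 1)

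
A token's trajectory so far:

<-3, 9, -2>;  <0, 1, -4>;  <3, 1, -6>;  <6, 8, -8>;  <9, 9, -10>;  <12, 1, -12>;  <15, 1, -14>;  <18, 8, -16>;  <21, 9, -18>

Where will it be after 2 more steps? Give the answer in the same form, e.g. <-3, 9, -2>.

First: linear, +3 per step → 27 at step 10.
Second: cycles through 9, 1, 1, 8 every 4 steps. Step 10 lands at position 2 of the cycle → 1.
Third: linear, -2 per step → -22 at step 10.

<27, 1, -22>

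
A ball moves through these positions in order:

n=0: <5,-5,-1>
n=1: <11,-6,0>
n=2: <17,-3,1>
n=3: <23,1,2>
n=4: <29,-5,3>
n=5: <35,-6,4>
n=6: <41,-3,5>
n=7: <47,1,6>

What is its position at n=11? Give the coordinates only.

<71,1,10>

First: linear, +6 per step → 71 at step 11.
Second: cycles through -5, -6, -3, 1 every 4 steps. Step 11 lands at position 3 of the cycle → 1.
Third: linear, +1 per step → 10 at step 11.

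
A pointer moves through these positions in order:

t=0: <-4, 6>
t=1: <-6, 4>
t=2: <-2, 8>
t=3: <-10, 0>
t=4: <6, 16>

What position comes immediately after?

Step-to-step displacements: <-2, -2>, <+4, +4>, <-8, -8>, <+16, +16>; each is -2× the previous.
step 5: <6, 16> + <-32, -32> → <-26, -16>

<-26, -16>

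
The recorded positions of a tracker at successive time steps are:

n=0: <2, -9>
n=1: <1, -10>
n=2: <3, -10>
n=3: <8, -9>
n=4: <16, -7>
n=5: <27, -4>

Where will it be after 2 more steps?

Successive displacements: <-1, -1>, <+2, +0>, <+5, +1>, <+8, +2>, <+11, +3> — each changes by <+3, +1>.
step 6: <27, -4> + <+14, +4> → <41, 0>
step 7: <41, 0> + <+17, +5> → <58, 5>

<58, 5>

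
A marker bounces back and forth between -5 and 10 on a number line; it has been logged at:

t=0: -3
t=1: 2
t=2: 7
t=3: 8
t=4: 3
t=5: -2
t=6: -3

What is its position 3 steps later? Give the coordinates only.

The value travels 5 per step and bounces off the walls at -5 and 10.
  step 7: -3 → 2
  step 8: 2 → 7
  step 9: 7 → 8

8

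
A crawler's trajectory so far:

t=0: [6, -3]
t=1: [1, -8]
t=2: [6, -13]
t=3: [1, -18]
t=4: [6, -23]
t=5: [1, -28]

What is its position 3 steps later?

Step-to-step displacements: [-5, -5], [+5, -5], [-5, -5], [+5, -5], [-5, -5] — a repeating cycle of length 2.
step 6: apply [+5, -5] → [6, -33]
step 7: apply [-5, -5] → [1, -38]
step 8: apply [+5, -5] → [6, -43]

[6, -43]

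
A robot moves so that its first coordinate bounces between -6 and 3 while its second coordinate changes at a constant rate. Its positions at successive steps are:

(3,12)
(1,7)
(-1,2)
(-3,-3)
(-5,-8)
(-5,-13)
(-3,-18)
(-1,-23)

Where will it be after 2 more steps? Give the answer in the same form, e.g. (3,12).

The first coordinate reflects between -6 and 3, moving 2 per step.
  step 8: -1 → 1
  step 9: 1 → 3
The second coordinate changes by -5 each step: at step 9 it is -33.

(3,-33)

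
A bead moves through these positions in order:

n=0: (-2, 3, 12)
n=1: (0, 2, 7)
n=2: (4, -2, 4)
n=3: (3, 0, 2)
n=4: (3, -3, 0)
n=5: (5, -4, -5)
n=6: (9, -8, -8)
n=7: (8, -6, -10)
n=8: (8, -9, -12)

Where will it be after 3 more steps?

(13, -12, -22)

Differencing gives (+2, -1, -5), (+4, -4, -3), (-1, +2, -2), (+0, -3, -2), (+2, -1, -5), (+4, -4, -3), (-1, +2, -2), (+0, -3, -2). This is the pattern (+2, -1, -5), (+4, -4, -3), (-1, +2, -2), (+0, -3, -2) repeated.
step 9: apply (+2, -1, -5) → (10, -10, -17)
step 10: apply (+4, -4, -3) → (14, -14, -20)
step 11: apply (-1, +2, -2) → (13, -12, -22)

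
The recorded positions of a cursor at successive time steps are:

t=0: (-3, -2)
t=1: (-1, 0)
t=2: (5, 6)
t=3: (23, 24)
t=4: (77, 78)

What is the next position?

The jumps are (+2, +2), (+6, +6), (+18, +18), (+54, +54) — a geometric progression with ratio 3.
step 5: (77, 78) + (+162, +162) → (239, 240)

(239, 240)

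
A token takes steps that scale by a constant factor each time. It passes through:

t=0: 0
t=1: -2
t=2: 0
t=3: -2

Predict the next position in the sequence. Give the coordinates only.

0

Consecutive displacements -2, +2, -2 scale by a factor of -1 each step.
step 4: -2 + 2 → 0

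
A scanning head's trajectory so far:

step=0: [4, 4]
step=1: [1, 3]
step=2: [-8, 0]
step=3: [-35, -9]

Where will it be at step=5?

Consecutive displacements [-3, -1], [-9, -3], [-27, -9] scale by a factor of 3 each step.
step 4: [-35, -9] + [-81, -27] → [-116, -36]
step 5: [-116, -36] + [-243, -81] → [-359, -117]

[-359, -117]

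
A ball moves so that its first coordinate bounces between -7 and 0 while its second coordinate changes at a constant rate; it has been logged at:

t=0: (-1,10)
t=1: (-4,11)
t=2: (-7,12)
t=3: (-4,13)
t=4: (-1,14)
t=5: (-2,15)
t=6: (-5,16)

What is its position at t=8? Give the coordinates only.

The first coordinate travels 3 per step and bounces off the walls at -7 and 0.
  step 7: -5 → -6
  step 8: -6 → -3
The second coordinate changes by +1 each step: at step 8 it is 18.

(-3,18)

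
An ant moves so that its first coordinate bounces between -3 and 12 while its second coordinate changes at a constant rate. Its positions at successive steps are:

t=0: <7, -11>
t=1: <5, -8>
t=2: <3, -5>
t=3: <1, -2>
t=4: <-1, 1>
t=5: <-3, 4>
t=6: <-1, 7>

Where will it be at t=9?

<5, 16>

The first coordinate travels 2 per step and bounces off the walls at -3 and 12.
  step 7: -1 → 1
  step 8: 1 → 3
  step 9: 3 → 5
The second coordinate changes by +3 each step: at step 9 it is 16.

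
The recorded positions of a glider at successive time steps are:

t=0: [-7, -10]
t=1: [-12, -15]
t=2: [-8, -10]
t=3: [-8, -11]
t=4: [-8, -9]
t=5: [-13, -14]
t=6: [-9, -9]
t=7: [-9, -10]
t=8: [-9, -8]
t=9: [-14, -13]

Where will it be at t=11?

Step-to-step displacements: [-5, -5], [+4, +5], [+0, -1], [+0, +2], [-5, -5], [+4, +5], [+0, -1], [+0, +2], [-5, -5] — a repeating cycle of length 4.
step 10: apply [+4, +5] → [-10, -8]
step 11: apply [+0, -1] → [-10, -9]

[-10, -9]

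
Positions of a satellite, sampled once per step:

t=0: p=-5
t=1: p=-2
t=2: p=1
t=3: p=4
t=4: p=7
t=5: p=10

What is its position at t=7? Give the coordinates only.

p=16

Each step adds +3 to the position.
step 6: 10 + 3 → p=13
step 7: 13 + 3 → p=16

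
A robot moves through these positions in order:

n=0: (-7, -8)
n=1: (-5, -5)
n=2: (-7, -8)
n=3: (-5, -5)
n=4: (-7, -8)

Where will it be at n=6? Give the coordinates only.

(-7, -8)

Consecutive displacements (+2, +3), (-2, -3), (+2, +3), (-2, -3) scale by a factor of -1 each step.
step 5: (-7, -8) + (+2, +3) → (-5, -5)
step 6: (-5, -5) + (-2, -3) → (-7, -8)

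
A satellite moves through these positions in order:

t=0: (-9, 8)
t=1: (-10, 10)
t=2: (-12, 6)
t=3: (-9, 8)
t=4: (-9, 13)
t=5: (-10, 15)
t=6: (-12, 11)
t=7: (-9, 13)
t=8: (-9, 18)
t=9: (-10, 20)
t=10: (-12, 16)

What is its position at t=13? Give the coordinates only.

(-10, 25)

Differencing gives (-1, +2), (-2, -4), (+3, +2), (+0, +5), (-1, +2), (-2, -4), (+3, +2), (+0, +5), (-1, +2), (-2, -4). This is the pattern (-1, +2), (-2, -4), (+3, +2), (+0, +5) repeated.
step 11: apply (+3, +2) → (-9, 18)
step 12: apply (+0, +5) → (-9, 23)
step 13: apply (-1, +2) → (-10, 25)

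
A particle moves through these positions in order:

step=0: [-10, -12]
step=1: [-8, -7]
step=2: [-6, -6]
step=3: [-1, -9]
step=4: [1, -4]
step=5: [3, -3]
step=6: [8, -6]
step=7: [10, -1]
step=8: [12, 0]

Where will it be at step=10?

Differencing gives [+2, +5], [+2, +1], [+5, -3], [+2, +5], [+2, +1], [+5, -3], [+2, +5], [+2, +1]. This is the pattern [+2, +5], [+2, +1], [+5, -3] repeated.
step 9: apply [+5, -3] → [17, -3]
step 10: apply [+2, +5] → [19, 2]

[19, 2]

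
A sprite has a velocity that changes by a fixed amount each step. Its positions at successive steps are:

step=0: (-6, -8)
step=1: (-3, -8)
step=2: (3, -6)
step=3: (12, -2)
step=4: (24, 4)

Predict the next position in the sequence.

(39, 12)

First differences are (+3, +0), (+6, +2), (+9, +4), (+12, +6); their common second difference is (+3, +2) (constant acceleration).
step 5: (24, 4) + (+15, +8) → (39, 12)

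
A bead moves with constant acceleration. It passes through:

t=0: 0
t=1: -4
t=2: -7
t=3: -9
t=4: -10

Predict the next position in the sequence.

First differences are -4, -3, -2, -1; their common second difference is +1 (constant acceleration).
step 5: -10 + 0 → -10

-10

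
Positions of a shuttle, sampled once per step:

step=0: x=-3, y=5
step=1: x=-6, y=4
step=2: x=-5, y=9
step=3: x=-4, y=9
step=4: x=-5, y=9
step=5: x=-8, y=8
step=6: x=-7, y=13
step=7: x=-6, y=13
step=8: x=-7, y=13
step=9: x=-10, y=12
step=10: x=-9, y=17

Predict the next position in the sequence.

Differencing gives (-3, -1), (+1, +5), (+1, +0), (-1, +0), (-3, -1), (+1, +5), (+1, +0), (-1, +0), (-3, -1), (+1, +5). This is the pattern (-3, -1), (+1, +5), (+1, +0), (-1, +0) repeated.
step 11: apply (+1, +0) → x=-8, y=17

x=-8, y=17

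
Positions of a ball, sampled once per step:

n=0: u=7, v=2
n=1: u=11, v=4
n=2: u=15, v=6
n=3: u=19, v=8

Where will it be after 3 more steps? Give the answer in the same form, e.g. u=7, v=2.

The position changes by (+4, +2) every step.
step 4: u=19, v=8 + (+4, +2) → u=23, v=10
step 5: u=23, v=10 + (+4, +2) → u=27, v=12
step 6: u=27, v=12 + (+4, +2) → u=31, v=14

u=31, v=14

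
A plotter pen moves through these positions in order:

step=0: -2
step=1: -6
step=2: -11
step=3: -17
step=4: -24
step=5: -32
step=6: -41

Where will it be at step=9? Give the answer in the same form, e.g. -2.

-74

First differences are -4, -5, -6, -7, -8, -9; their common second difference is -1 (constant acceleration).
step 7: -41 − 10 → -51
step 8: -51 − 11 → -62
step 9: -62 − 12 → -74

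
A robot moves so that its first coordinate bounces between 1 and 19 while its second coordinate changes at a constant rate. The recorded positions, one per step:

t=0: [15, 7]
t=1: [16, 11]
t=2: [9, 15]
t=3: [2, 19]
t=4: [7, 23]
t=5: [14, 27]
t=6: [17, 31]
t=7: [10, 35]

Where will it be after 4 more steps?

The first coordinate travels 7 per step and bounces off the walls at 1 and 19.
  step 8: 10 → 3
  step 9: 3 → 6
  step 10: 6 → 13
  step 11: 13 → 18
The second coordinate changes by +4 each step: at step 11 it is 51.

[18, 51]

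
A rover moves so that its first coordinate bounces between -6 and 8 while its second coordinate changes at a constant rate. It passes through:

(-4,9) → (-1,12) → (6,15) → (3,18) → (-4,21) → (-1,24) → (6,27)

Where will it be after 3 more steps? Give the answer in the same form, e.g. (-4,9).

The first coordinate reflects between -6 and 8, moving 7 per step.
  step 7: 6 → 3
  step 8: 3 → -4
  step 9: -4 → -1
The second coordinate changes by +3 each step: at step 9 it is 36.

(-1,36)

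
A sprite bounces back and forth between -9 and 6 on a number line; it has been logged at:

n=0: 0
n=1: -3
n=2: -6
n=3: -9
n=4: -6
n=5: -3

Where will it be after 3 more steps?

6

The value reflects between -9 and 6, moving 3 per step.
  step 6: -3 → 0
  step 7: 0 → 3
  step 8: 3 → 6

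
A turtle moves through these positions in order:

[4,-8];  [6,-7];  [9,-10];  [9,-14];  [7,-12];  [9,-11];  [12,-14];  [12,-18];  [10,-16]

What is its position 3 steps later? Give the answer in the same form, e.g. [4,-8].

[15,-22]

Step-to-step displacements: [+2,+1], [+3,-3], [+0,-4], [-2,+2], [+2,+1], [+3,-3], [+0,-4], [-2,+2] — a repeating cycle of length 4.
step 9: apply [+2,+1] → [12,-15]
step 10: apply [+3,-3] → [15,-18]
step 11: apply [+0,-4] → [15,-22]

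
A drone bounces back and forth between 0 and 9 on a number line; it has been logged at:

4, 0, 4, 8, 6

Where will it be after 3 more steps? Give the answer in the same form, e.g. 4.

6

The value travels 4 per step and bounces off the walls at 0 and 9.
  step 5: 6 → 2
  step 6: 2 → 2
  step 7: 2 → 6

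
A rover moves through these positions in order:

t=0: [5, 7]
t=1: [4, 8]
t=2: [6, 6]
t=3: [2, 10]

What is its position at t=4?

[10, 2]

The jumps are [-1, +1], [+2, -2], [-4, +4] — a geometric progression with ratio -2.
step 4: [2, 10] + [+8, -8] → [10, 2]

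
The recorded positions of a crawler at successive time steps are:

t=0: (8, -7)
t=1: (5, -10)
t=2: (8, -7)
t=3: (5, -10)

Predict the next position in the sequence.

(8, -7)

Consecutive displacements (-3, -3), (+3, +3), (-3, -3) scale by a factor of -1 each step.
step 4: (5, -10) + (+3, +3) → (8, -7)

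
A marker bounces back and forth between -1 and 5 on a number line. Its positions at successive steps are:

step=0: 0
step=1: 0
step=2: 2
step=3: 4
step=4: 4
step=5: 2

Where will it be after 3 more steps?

2

The value travels 2 per step and bounces off the walls at -1 and 5.
  step 6: 2 → 0
  step 7: 0 → 0
  step 8: 0 → 2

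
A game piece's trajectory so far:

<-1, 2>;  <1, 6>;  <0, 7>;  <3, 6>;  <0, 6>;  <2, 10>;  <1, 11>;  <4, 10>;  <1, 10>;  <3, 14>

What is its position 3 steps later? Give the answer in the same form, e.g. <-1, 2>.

The moves between consecutive positions are <+2, +4>, <-1, +1>, <+3, -1>, <-3, +0>, <+2, +4>, <-1, +1>, <+3, -1>, <-3, +0>, <+2, +4>; they repeat the 4-cycle [<+2, +4>, <-1, +1>, <+3, -1>, <-3, +0>].
step 10: apply <-1, +1> → <2, 15>
step 11: apply <+3, -1> → <5, 14>
step 12: apply <-3, +0> → <2, 14>

<2, 14>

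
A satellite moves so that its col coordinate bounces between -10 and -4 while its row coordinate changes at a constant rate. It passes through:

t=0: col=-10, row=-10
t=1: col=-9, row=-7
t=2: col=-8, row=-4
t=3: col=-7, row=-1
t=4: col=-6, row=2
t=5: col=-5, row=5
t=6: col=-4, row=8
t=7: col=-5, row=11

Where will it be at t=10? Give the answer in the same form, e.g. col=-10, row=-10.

col=-8, row=20

The col coordinate travels 1 per step and bounces off the walls at -10 and -4.
  step 8: -5 → -6
  step 9: -6 → -7
  step 10: -7 → -8
The row coordinate changes by +3 each step: at step 10 it is 20.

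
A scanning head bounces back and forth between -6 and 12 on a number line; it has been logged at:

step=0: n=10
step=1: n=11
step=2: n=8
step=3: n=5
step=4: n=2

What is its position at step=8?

n=-2

The value travels 3 per step and bounces off the walls at -6 and 12.
  step 5: 2 → -1
  step 6: -1 → -4
  step 7: -4 → -5
  step 8: -5 → -2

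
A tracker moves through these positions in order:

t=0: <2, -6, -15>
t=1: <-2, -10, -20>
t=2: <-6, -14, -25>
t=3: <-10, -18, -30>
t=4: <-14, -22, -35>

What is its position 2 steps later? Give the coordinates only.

Each step adds <-4, -4, -5> to the position.
step 5: <-14, -22, -35> + <-4, -4, -5> → <-18, -26, -40>
step 6: <-18, -26, -40> + <-4, -4, -5> → <-22, -30, -45>

<-22, -30, -45>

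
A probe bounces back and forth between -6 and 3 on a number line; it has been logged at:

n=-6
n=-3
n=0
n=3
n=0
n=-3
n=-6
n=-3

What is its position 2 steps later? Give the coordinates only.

The value travels 3 per step and bounces off the walls at -6 and 3.
  step 8: -3 → 0
  step 9: 0 → 3

n=3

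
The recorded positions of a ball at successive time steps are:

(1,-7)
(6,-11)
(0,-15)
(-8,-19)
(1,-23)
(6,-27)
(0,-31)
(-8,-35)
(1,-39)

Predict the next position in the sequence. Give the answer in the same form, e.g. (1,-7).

The first coordinate repeats the cycle [1, 6, 0, -8] with period 4; step 9 mod 4 = 1, giving 6.
The second coordinate changes by -4 each step, so at step 9 it is -7 + 9·(-4) = -43.

(6,-43)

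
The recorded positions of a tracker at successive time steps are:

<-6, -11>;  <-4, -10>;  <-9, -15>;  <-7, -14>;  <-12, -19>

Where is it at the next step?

<-10, -18>

Step-to-step displacements: <+2, +1>, <-5, -5>, <+2, +1>, <-5, -5> — a repeating cycle of length 2.
step 5: apply <+2, +1> → <-10, -18>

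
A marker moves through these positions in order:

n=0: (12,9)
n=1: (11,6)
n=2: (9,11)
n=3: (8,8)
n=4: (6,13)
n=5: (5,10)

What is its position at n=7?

(2,12)

Differencing gives (-1,-3), (-2,+5), (-1,-3), (-2,+5), (-1,-3). This is the pattern (-1,-3), (-2,+5) repeated.
step 6: apply (-2,+5) → (3,15)
step 7: apply (-1,-3) → (2,12)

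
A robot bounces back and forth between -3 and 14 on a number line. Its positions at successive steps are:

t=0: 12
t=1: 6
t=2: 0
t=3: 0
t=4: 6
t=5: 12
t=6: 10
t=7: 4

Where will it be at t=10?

The value reflects between -3 and 14, moving 6 per step.
  step 8: 4 → -2
  step 9: -2 → 2
  step 10: 2 → 8

8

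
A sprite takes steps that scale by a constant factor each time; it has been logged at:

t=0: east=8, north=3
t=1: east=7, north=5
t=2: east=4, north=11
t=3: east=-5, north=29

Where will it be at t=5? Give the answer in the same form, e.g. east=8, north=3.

east=-113, north=245

Step-to-step displacements: (-1, +2), (-3, +6), (-9, +18); each is 3× the previous.
step 4: east=-5, north=29 + (-27, +54) → east=-32, north=83
step 5: east=-32, north=83 + (-81, +162) → east=-113, north=245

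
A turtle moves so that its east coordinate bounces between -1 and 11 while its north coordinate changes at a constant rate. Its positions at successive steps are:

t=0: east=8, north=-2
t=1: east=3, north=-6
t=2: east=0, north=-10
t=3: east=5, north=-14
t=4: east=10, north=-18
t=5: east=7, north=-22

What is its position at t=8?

The east coordinate reflects between -1 and 11, moving 5 per step.
  step 6: 7 → 2
  step 7: 2 → 1
  step 8: 1 → 6
The north coordinate changes by -4 each step: at step 8 it is -34.

east=6, north=-34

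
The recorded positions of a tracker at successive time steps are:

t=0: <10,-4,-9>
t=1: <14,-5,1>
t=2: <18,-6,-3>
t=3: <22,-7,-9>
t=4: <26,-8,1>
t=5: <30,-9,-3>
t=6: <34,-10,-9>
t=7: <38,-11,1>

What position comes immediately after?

The first coordinate changes by +4 each step, so at step 8 it is 10 + 8·(4) = 42.
The second coordinate changes by -1 each step, so at step 8 it is -4 + 8·(-1) = -12.
The third coordinate repeats the cycle [-9, 1, -3] with period 3; step 8 mod 3 = 2, giving -3.

<42,-12,-3>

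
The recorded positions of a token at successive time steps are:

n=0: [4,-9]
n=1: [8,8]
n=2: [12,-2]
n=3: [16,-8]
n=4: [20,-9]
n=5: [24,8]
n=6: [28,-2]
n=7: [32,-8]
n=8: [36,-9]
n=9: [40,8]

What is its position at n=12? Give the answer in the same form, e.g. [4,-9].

[52,-9]

The first coordinate changes by +4 each step, so at step 12 it is 4 + 12·(4) = 52.
The second coordinate repeats the cycle [-9, 8, -2, -8] with period 4; step 12 mod 4 = 0, giving -9.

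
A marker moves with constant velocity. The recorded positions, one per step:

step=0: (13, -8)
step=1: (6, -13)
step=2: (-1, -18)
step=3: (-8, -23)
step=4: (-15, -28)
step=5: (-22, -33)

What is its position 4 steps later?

Each step adds (-7, -5) to the position.
step 6: (-22, -33) + (-7, -5) → (-29, -38)
step 7: (-29, -38) + (-7, -5) → (-36, -43)
step 8: (-36, -43) + (-7, -5) → (-43, -48)
step 9: (-43, -48) + (-7, -5) → (-50, -53)

(-50, -53)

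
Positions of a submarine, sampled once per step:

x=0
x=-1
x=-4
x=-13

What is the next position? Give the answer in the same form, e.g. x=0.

x=-40

Consecutive displacements -1, -3, -9 scale by a factor of 3 each step.
step 4: -13 − 27 → x=-40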